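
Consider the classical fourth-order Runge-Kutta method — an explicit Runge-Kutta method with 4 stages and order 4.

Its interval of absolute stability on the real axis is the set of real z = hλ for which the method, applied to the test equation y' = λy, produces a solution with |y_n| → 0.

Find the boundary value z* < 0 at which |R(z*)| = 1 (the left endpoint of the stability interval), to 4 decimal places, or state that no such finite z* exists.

With y'=λy (z=hλ):
  order 4, 4-stage ⇒ R(z)=1+z+z^2/2+z^3/6+z^4/24
  (e.g. R(-1.17)=0.32559, |R|=0.32559)

Need |R(x)|<1, x<0.
x=-1.17: |R|=0.3256
|R(-2.86)|=1.1186 |R(-2.75)|=0.9481 |R(-2.27)|=0.4633
Bisect:
  x_lo=-3.6481 |R|=3.2942  x_hi=-0.0560 |R|=0.9455
  mid=-1.85204 |R|=0.29444 →hi
  mid=-2.75006 |R|=0.94816 →hi
  mid=-3.19906 |R|=1.82536 →lo
  mid=-2.97456 |R|=1.32492 →lo
  mid=-2.86231 |R|=1.12246 →lo
  mid=-2.80618 |R|=1.03195 →lo
  mid=-2.77812 |R|=0.98924 →hi
  mid=-2.79215 |R|=1.01039 →lo
  mid=-2.78513 |R|=0.99976 →hi
  ...
  [-2.78535,-2.78513] ⇒ x*=-2.7853
Stable set (-2.7853, 0).

z* = -2.7853.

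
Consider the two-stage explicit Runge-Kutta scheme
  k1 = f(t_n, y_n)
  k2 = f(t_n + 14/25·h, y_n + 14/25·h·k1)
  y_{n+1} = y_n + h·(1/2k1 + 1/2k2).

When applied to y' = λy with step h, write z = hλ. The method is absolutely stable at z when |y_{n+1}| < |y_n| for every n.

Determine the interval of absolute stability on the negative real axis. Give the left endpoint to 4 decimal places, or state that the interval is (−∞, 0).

z∈(-3.5714,0).

Test eqn y'=λy, z=hλ:
  k1=λy_n ⇒ h·k1=z·y_n;  k2=λ(1+14/25z)y_n ⇒ h·k2=z(1+14/25z)y_n
  y_{n+1}/y_n = 1 + 1/2z + 1/2z(1+14/25z) = 1 + z + 7/25z²
  R(z) = 1 + z + 7/25z².

Find x<0 with |R(x)|<1.
x=-1.67: |R|=0.1109
R=1: x+7/25x²=0 ⇒ x=−25/7=-3.5714; min R=1−1/(4·7/25)=0.1071>−1
Confirm numerically:
  x=-3.274: |R|=0.72734 <1
  x=-2.426: |R|=0.22193 <1
  x=-1.778: |R|=0.10716 <1
  x=-1.483: |R|=0.13280 <1
  x=-4.050: |R|=1.54270 >1
  x=-3.820: |R|=1.26587 >1
Interval (-3.5714, 0).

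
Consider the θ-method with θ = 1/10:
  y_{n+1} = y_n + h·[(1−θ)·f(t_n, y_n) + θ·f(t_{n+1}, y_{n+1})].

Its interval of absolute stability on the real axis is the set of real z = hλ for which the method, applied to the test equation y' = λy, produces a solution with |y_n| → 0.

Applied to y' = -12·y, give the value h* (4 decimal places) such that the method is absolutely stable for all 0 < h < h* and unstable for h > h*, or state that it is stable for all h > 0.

Set f=λy, z=hλ:
  y_{n+1} = y_n + z·[9/10·y_n + 1/10·y_{n+1}] ⇒ (1 − 1/10z)y_{n+1} = (1 + 9/10z)y_n
  Hence R(z) = (1 + 9/10z)/(1 − 1/10z).

Boundary: |R(x)|=1, x<0.
x=-1.73: |R|=0.4749
R=−1: 1+9/10x = −1+1/10x ⇒ -4/5x=2 ⇒ x=2/(-4/5)=-2.5000
Confirm numerically:
  x=-1.893: |R|=0.59169 <1
  x=-1.754: |R|=0.49226 <1
  x=-1.633: |R|=0.40377 <1
  x=-2.894: |R|=1.24445 >1
  x=-2.710: |R|=1.13218 >1
  x=-2.694: |R|=1.12226 >1
Interval (-2.5000, 0).

(-2.5000,0); λ=-12 ⇒ h* = (5/2)/12 = 0.2083.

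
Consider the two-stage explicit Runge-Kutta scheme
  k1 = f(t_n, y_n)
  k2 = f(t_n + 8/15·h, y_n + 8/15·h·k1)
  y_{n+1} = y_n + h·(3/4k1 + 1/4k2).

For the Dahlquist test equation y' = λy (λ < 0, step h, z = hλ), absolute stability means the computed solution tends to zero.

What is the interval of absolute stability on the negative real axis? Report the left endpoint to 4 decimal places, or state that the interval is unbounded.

(-7.5000, 0).

On y'=λy, z=hλ:
  k1=λy_n ⇒ h·k1=z·y_n;  k2=λ(1+8/15z)y_n ⇒ h·k2=z(1+8/15z)y_n
  y_{n+1}/y_n = 1 + 3/4z + 1/4z(1+8/15z) = 1 + z + 2/15z²
  ⇒ R(z) = 1 + z + 2/15z².

Solve |R(x)|<1 on ℝ⁻.
x=-1.37: |R|=0.1197
R=1: x+2/15x²=0 ⇒ x=−15/2=-7.5000; min R=1−1/(4·2/15)=-0.8750>−1
Confirm numerically:
  x=-5.797: |R|=0.31631 <1
  x=-4.741: |R|=0.74406 <1
  x=-4.474: |R|=0.80511 <1
  x=-8.057: |R|=1.59837 >1
  x=-7.827: |R|=1.34126 >1
Interval (-7.5000, 0).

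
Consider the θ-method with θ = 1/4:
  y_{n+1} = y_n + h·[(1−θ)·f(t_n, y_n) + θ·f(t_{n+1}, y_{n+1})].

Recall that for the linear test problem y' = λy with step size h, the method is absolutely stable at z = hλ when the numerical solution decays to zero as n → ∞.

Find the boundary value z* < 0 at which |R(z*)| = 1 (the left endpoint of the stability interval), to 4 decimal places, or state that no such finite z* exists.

left endpoint -4.0000.

Set f=λy, z=hλ:
  y_{n+1} = y_n + z·[3/4·y_n + 1/4·y_{n+1}] ⇒ (1 − 1/4z)y_{n+1} = (1 + 3/4z)y_n
  ⇒ R(z) = (1 + 3/4z)/(1 − 1/4z).

Boundary: |R(x)|=1, x<0.
x=-0.54: |R|=0.5242
R=−1: 1+3/4x = −1+1/4x ⇒ -1/2x=2 ⇒ x=2/(-1/2)=-4.0000
Confirm numerically:
  x=-2.805: |R|=0.64879 <1
  x=-2.798: |R|=0.64637 <1
  x=-2.277: |R|=0.45101 <1
  x=-2.275: |R|=0.45020 <1
  x=-4.319: |R|=1.07669 >1
  x=-4.201: |R|=1.04902 >1
  x=-4.059: |R|=1.01464 >1
So |R|<1 on (-4.0000, 0).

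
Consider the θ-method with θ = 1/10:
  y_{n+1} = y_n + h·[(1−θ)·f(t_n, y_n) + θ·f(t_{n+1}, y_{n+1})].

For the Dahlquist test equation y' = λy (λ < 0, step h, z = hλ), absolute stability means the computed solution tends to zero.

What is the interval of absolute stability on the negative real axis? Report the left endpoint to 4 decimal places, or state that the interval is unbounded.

Test eqn y'=λy, z=hλ:
  y_{n+1} = y_n + z·[9/10·y_n + 1/10·y_{n+1}] ⇒ (1 − 1/10z)y_{n+1} = (1 + 9/10z)y_n
  so R(z) = (1 + 9/10z)/(1 − 1/10z).

Boundary: |R(x)|=1, x<0.
x=-0.86: |R|=0.2081
R=−1: 1+9/10x = −1+1/10x ⇒ -4/5x=2 ⇒ x=2/(-4/5)=-2.5000
Confirm numerically:
  x=-2.340: |R|=0.89627 <1
  x=-1.905: |R|=0.60017 <1
  x=-1.291: |R|=0.14339 <1
  x=-1.036: |R|=0.06125 <1
  x=-2.861: |R|=1.22455 >1
  x=-2.763: |R|=1.16485 >1
  x=-2.556: |R|=1.03568 >1
Interval (-2.5000, 0).

z∈(-2.5000,0).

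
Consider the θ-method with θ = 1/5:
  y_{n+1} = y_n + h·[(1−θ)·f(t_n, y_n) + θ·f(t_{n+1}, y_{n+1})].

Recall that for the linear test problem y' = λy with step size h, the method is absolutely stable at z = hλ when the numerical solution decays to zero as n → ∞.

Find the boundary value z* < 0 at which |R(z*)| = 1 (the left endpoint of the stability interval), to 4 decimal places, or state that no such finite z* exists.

On y'=λy, z=hλ:
  y_{n+1} = y_n + z·[4/5·y_n + 1/5·y_{n+1}] ⇒ (1 − 1/5z)y_{n+1} = (1 + 4/5z)y_n
  so R(z) = (1 + 4/5z)/(1 − 1/5z).

Boundary: |R(x)|=1, x<0.
x=-1.61: |R|=0.2179
R=−1: 1+4/5x = −1+1/5x ⇒ -3/5x=2 ⇒ x=2/(-3/5)=-3.3333
Confirm numerically:
  x=-2.779: |R|=0.78622 <1
  x=-2.469: |R|=0.65283 <1
  x=-1.569: |R|=0.19425 <1
  x=-1.498: |R|=0.15266 <1
  x=-3.639: |R|=1.10615 >1
  x=-3.528: |R|=1.06848 >1
  x=-3.467: |R|=1.04736 >1
So |R|<1 on (-3.3333, 0).

z* = -3.3333.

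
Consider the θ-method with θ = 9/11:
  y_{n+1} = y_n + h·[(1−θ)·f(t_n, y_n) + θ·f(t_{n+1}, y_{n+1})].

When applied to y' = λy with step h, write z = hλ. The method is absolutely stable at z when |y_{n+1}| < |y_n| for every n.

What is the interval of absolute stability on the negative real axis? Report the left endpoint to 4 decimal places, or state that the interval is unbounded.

unbounded; (−∞, 0).

With y'=λy (z=hλ):
  y_{n+1} = y_n + z·[2/11·y_n + 9/11·y_{n+1}] ⇒ (1 − 9/11z)y_{n+1} = (1 + 2/11z)y_n
  so R(z) = (1 + 2/11z)/(1 − 9/11z).

Find x<0 with |R(x)|<1.
x=-0.65: |R|=0.5757
x=-2: |R|=0.2414
x=-10: |R|=0.0891
x=-100: |R|=0.2075
θ=9/11≥1/2 ⇒ |1+2/11x|<|1−9/11x| ∀x<0 ⇒ unbounded interval.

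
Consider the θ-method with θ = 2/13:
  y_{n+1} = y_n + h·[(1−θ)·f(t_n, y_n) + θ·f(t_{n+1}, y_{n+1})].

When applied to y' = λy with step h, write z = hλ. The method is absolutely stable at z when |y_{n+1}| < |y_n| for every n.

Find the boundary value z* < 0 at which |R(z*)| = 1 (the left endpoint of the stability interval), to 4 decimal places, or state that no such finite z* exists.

On y'=λy, z=hλ:
  y_{n+1} = y_n + z·[11/13·y_n + 2/13·y_{n+1}] ⇒ (1 − 2/13z)y_{n+1} = (1 + 11/13z)y_n
  so R(z) = (1 + 11/13z)/(1 − 2/13z).

Find x<0 with |R(x)|<1.
x=-1.24: |R|=0.0413
R=−1: 1+11/13x = −1+2/13x ⇒ -9/13x=2 ⇒ x=2/(-9/13)=-2.8889
Confirm numerically:
  x=-1.742: |R|=0.37382 <1
  x=-1.344: |R|=0.11372 <1
  x=-1.280: |R|=0.06941 <1
  x=-3.460: |R|=1.25803 >1
  x=-3.303: |R|=1.19009 >1
  x=-3.070: |R|=1.08516 >1
Stable set (-2.8889, 0).

left endpoint -2.8889.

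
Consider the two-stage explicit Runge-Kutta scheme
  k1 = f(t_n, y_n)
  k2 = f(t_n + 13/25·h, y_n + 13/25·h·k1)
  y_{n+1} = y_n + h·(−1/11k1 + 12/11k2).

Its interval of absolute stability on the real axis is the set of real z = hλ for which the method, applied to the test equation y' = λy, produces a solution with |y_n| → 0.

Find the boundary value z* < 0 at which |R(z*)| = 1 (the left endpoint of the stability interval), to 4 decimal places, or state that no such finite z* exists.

z* = -1.7628.

On y'=λy, z=hλ:
  k1=λy_n ⇒ h·k1=z·y_n;  k2=λ(1+13/25z)y_n ⇒ h·k2=z(1+13/25z)y_n
  y_{n+1}/y_n = 1 − 1/11z + 12/11z(1+13/25z) = 1 + z + 156/275z²
  Hence R(z) = 1 + z + 156/275z².

Boundary: |R(x)|=1, x<0.
x=-0.44: |R|=0.6698
R=1: x+156/275x²=0 ⇒ x=−275/156=-1.7628; min R=1−1/(4·156/275)=0.5593>−1
Confirm numerically:
  x=-1.595: |R|=0.84816 <1
  x=-1.467: |R|=0.75382 <1
  x=-0.889: |R|=0.55933 <1
  x=-2.253: |R|=1.62648 >1
  x=-1.896: |R|=1.14324 >1
  x=-1.846: |R|=1.08710 >1
Stable set (-1.7628, 0).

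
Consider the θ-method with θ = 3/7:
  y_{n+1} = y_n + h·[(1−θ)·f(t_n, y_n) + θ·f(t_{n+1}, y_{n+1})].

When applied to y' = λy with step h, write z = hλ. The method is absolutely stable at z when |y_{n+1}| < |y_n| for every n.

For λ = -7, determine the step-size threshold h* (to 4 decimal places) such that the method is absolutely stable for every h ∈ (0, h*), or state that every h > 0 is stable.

(-14.0000,0); λ=-7 ⇒ h* = (14)/7 = 2.0000.

With y'=λy (z=hλ):
  y_{n+1} = y_n + z·[4/7·y_n + 3/7·y_{n+1}] ⇒ (1 − 3/7z)y_{n+1} = (1 + 4/7z)y_n
  so R(z) = (1 + 4/7z)/(1 − 3/7z).

Solve |R(x)|<1 on ℝ⁻.
x=-0.88: |R|=0.3610
R=−1: 1+4/7x = −1+3/7x ⇒ -1/7x=2 ⇒ x=2/(-1/7)=-14.0000
Confirm numerically:
  x=-8.281: |R|=0.82040 <1
  x=-6.984: |R|=0.74900 <1
  x=-6.061: |R|=0.68475 <1
  x=-14.477: |R|=1.00946 >1
  x=-14.320: |R|=1.00641 >1
  x=-14.267: |R|=1.00536 >1
Interval (-14.0000, 0).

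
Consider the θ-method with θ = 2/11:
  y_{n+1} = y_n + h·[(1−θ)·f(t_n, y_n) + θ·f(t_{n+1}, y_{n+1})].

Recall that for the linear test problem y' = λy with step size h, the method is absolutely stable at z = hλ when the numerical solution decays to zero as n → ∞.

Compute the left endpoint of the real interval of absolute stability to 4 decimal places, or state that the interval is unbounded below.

With y'=λy (z=hλ):
  y_{n+1} = y_n + z·[9/11·y_n + 2/11·y_{n+1}] ⇒ (1 − 2/11z)y_{n+1} = (1 + 9/11z)y_n
  so R(z) = (1 + 9/11z)/(1 − 2/11z).

Solve |R(x)|<1 on ℝ⁻.
x=-1.41: |R|=0.1223
R=−1: 1+9/11x = −1+2/11x ⇒ -7/11x=2 ⇒ x=2/(-7/11)=-3.1429
Confirm numerically:
  x=-2.705: |R|=0.81322 <1
  x=-2.320: |R|=0.63171 <1
  x=-1.905: |R|=0.41492 <1
  x=-3.648: |R|=1.19327 >1
  x=-3.601: |R|=1.17619 >1
  x=-3.232: |R|=1.03573 >1
So |R|<1 on (-3.1429, 0).

z* = -3.1429.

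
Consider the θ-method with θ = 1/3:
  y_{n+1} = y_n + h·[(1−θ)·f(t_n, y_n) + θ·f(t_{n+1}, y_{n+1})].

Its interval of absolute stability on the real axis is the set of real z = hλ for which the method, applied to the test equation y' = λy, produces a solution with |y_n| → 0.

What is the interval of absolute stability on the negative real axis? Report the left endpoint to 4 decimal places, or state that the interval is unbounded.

(-6.0000, 0).

Test eqn y'=λy, z=hλ:
  y_{n+1} = y_n + z·[2/3·y_n + 1/3·y_{n+1}] ⇒ (1 − 1/3z)y_{n+1} = (1 + 2/3z)y_n
  Hence R(z) = (1 + 2/3z)/(1 − 1/3z).

Find x<0 with |R(x)|<1.
x=-0.49: |R|=0.5788
R=−1: 1+2/3x = −1+1/3x ⇒ -1/3x=2 ⇒ x=2/(-1/3)=-6.0000
Confirm numerically:
  x=-5.325: |R|=0.91892 <1
  x=-4.568: |R|=0.81078 <1
  x=-3.399: |R|=0.59353 <1
  x=-6.235: |R|=1.02545 >1
  x=-6.066: |R|=1.00728 >1
  x=-6.025: |R|=1.00277 >1
Stable set (-6.0000, 0).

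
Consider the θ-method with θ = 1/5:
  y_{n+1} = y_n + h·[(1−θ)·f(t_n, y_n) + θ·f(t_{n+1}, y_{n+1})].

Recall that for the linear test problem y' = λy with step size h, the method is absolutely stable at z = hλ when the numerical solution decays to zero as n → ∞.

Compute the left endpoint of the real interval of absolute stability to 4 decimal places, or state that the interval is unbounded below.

With y'=λy (z=hλ):
  y_{n+1} = y_n + z·[4/5·y_n + 1/5·y_{n+1}] ⇒ (1 − 1/5z)y_{n+1} = (1 + 4/5z)y_n
  ⇒ R(z) = (1 + 4/5z)/(1 − 1/5z).

Need |R(x)|<1, x<0.
x=-1.2: |R|=0.0323
R=−1: 1+4/5x = −1+1/5x ⇒ -3/5x=2 ⇒ x=2/(-3/5)=-3.3333
Confirm numerically:
  x=-3.303: |R|=0.98904 <1
  x=-1.727: |R|=0.28363 <1
  x=-1.705: |R|=0.27144 <1
  x=-1.700: |R|=0.26866 <1
  x=-3.739: |R|=1.13926 >1
  x=-3.384: |R|=1.01813 >1
Stable set (-3.3333, 0).

z* = -3.3333.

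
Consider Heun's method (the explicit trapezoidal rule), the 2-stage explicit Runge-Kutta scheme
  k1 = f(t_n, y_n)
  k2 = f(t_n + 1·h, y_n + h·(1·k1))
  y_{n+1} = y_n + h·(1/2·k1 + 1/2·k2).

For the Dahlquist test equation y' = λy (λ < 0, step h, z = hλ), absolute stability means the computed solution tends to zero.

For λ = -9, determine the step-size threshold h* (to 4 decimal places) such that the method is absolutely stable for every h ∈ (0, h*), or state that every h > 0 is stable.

(-2.0000,0); λ=-9 ⇒ h* = 0.2222.

Set f=λy, z=hλ:
  order 2, 2-stage ⇒ R(z)=1+z+z^2/2
  (e.g. R(-1.37)=0.56845, |R|=0.56845)

Need |R(x)|<1, x<0.
x=-1.37: |R|=0.5685
|R(-1.97)|=0.9704 |R(-1.78)|=0.8042 |R(-0.54)|=0.6058
Bisect:
  x_lo=-2.4337 |R|=1.5278  x_hi=-0.2124 |R|=0.8102
  mid=-1.32307 |R|=0.55219 →hi
  mid=-1.87840 |R|=0.88579 →hi
  mid=-2.15606 |R|=1.16824 →lo
  mid=-2.01723 |R|=1.01738 →lo
  mid=-1.94781 |R|=0.94918 →hi
  mid=-1.98252 |R|=0.98268 →hi
  mid=-1.99988 |R|=0.99988 →hi
  ...
  [-2.00001,-1.99988] ⇒ x*=-2.0000
Stable set (-2.0000, 0).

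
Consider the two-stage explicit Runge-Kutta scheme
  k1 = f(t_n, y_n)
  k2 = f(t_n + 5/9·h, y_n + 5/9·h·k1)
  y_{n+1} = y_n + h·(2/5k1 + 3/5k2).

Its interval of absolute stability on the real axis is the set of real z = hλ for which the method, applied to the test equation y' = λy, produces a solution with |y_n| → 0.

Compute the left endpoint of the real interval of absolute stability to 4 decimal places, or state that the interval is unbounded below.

left endpoint -3.0000.

With y'=λy (z=hλ):
  k1=λy_n ⇒ h·k1=z·y_n;  k2=λ(1+5/9z)y_n ⇒ h·k2=z(1+5/9z)y_n
  y_{n+1}/y_n = 1 + 2/5z + 3/5z(1+5/9z) = 1 + z + 1/3z²
  R(z) = 1 + z + 1/3z².

Need |R(x)|<1, x<0.
x=-0.88: |R|=0.3781
R=1: x+1/3x²=0 ⇒ x=−3=-3.0000; min R=1−1/(4·1/3)=0.2500>−1
Confirm numerically:
  x=-2.789: |R|=0.80384 <1
  x=-1.949: |R|=0.31720 <1
  x=-1.375: |R|=0.25521 <1
  x=-3.320: |R|=1.35413 >1
  x=-3.145: |R|=1.15201 >1
  x=-3.042: |R|=1.04259 >1
Stable set (-3.0000, 0).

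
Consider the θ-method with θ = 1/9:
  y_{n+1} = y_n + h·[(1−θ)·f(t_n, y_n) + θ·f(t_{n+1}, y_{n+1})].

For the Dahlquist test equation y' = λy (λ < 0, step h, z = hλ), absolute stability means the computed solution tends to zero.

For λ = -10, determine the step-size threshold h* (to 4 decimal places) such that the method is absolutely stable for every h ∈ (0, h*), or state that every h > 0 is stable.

Set f=λy, z=hλ:
  y_{n+1} = y_n + z·[8/9·y_n + 1/9·y_{n+1}] ⇒ (1 − 1/9z)y_{n+1} = (1 + 8/9z)y_n
  so R(z) = (1 + 8/9z)/(1 − 1/9z).

Find x<0 with |R(x)|<1.
x=-1.79: |R|=0.4930
R=−1: 1+8/9x = −1+1/9x ⇒ -7/9x=2 ⇒ x=2/(-7/9)=-2.5714
Confirm numerically:
  x=-2.170: |R|=0.74843 <1
  x=-1.763: |R|=0.47422 <1
  x=-1.376: |R|=0.19352 <1
  x=-2.898: |R|=1.19213 >1
  x=-2.675: |R|=1.06210 >1
Interval (-2.5714, 0).

(-2.5714,0); λ=-10 ⇒ h* = (18/7)/10 = 0.2571.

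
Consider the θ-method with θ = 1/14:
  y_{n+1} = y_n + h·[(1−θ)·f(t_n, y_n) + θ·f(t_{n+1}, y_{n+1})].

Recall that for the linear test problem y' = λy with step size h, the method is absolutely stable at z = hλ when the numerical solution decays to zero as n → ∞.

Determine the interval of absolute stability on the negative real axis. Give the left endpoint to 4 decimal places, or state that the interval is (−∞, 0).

z∈(-2.3333,0).

With y'=λy (z=hλ):
  y_{n+1} = y_n + z·[13/14·y_n + 1/14·y_{n+1}] ⇒ (1 − 1/14z)y_{n+1} = (1 + 13/14z)y_n
  so R(z) = (1 + 13/14z)/(1 − 1/14z).

Find x<0 with |R(x)|<1.
x=-0.43: |R|=0.5828
R=−1: 1+13/14x = −1+1/14x ⇒ -6/7x=2 ⇒ x=2/(-6/7)=-2.3333
Confirm numerically:
  x=-1.363: |R|=0.24208 <1
  x=-1.337: |R|=0.22045 <1
  x=-1.315: |R|=0.20209 <1
  x=-1.144: |R|=0.05758 <1
  x=-2.905: |R|=1.40580 >1
  x=-2.732: |R|=1.28592 >1
  x=-2.659: |R|=1.23459 >1
Stable set (-2.3333, 0).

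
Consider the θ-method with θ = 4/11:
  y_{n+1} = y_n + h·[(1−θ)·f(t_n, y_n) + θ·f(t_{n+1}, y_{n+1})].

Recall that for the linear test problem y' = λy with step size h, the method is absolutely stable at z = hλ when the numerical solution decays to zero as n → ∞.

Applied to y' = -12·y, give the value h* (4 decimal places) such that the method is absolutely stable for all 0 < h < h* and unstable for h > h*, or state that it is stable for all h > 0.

With y'=λy (z=hλ):
  y_{n+1} = y_n + z·[7/11·y_n + 4/11·y_{n+1}] ⇒ (1 − 4/11z)y_{n+1} = (1 + 7/11z)y_n
  Hence R(z) = (1 + 7/11z)/(1 − 4/11z).

Boundary: |R(x)|=1, x<0.
x=-1.37: |R|=0.0856
R=−1: 1+7/11x = −1+4/11x ⇒ -3/11x=2 ⇒ x=2/(-3/11)=-7.3333
Confirm numerically:
  x=-6.111: |R|=0.89654 <1
  x=-5.159: |R|=0.79381 <1
  x=-4.661: |R|=0.72956 <1
  x=-3.500: |R|=0.54000 <1
  x=-7.796: |R|=1.03290 >1
  x=-7.646: |R|=1.02256 >1
Interval (-7.3333, 0).

(-7.3333,0); λ=-12 ⇒ h* = (22/3)/12 = 0.6111.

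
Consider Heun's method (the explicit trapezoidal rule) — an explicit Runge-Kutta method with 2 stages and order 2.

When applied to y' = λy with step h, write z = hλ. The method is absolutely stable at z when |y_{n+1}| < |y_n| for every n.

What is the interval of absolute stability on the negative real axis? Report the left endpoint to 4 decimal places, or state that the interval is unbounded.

z∈(-2.0000,0).

Set f=λy, z=hλ:
  order 2, 2-stage ⇒ R(z)=1+z+z^2/2
  (e.g. R(-1.61)=0.68605, |R|=0.68605)

Boundary: |R(x)|=1, x<0.
x=-1.61: |R|=0.6861
|R(-2.07)|=1.0724 |R(-0.91)|=0.5041 |R(-0.75)|=0.5312
Bisect:
  x_lo=-2.3205 |R|=1.3718  x_hi=-0.2818 |R|=0.7579
  mid=-1.30114 |R|=0.54534 →hi
  mid=-1.81079 |R|=0.82869 →hi
  mid=-2.06562 |R|=1.06778 →lo
  mid=-1.93821 |R|=0.94012 →hi
  mid=-2.00192 |R|=1.00192 →lo
  mid=-1.97006 |R|=0.97051 →hi
  mid=-1.98599 |R|=0.98609 →hi
  mid=-1.99395 |R|=0.99397 →hi
  ...
  [-2.00005,-1.99993] ⇒ x*=-2.0000
So |R|<1 on (-2.0000, 0).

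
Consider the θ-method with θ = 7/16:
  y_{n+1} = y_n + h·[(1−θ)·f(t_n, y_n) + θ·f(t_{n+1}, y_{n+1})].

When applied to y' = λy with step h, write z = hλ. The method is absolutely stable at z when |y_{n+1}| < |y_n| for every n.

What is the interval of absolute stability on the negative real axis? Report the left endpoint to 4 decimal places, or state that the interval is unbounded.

With y'=λy (z=hλ):
  y_{n+1} = y_n + z·[9/16·y_n + 7/16·y_{n+1}] ⇒ (1 − 7/16z)y_{n+1} = (1 + 9/16z)y_n
  R(z) = (1 + 9/16z)/(1 − 7/16z).

Boundary: |R(x)|=1, x<0.
x=-1.18: |R|=0.2218
R=−1: 1+9/16x = −1+7/16x ⇒ -1/8x=2 ⇒ x=2/(-1/8)=-16.0000
Confirm numerically:
  x=-14.507: |R|=0.97460 <1
  x=-13.951: |R|=0.96394 <1
  x=-12.734: |R|=0.93787 <1
  x=-16.404: |R|=1.00618 >1
  x=-16.396: |R|=1.00606 >1
  x=-16.082: |R|=1.00128 >1
Interval (-16.0000, 0).

(-16.0000, 0).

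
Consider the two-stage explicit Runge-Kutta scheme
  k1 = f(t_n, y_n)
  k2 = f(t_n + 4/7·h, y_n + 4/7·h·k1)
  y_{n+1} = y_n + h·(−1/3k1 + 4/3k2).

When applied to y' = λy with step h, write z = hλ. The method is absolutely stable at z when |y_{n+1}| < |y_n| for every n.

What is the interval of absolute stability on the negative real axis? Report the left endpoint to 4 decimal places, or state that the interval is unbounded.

z∈(-1.3125,0).

Set f=λy, z=hλ:
  k1=λy_n ⇒ h·k1=z·y_n;  k2=λ(1+4/7z)y_n ⇒ h·k2=z(1+4/7z)y_n
  y_{n+1}/y_n = 1 − 1/3z + 4/3z(1+4/7z) = 1 + z + 16/21z²
  Hence R(z) = 1 + z + 16/21z².

Need |R(x)|<1, x<0.
x=-1.06: |R|=0.7961
R=1: x+16/21x²=0 ⇒ x=−21/16=-1.3125; min R=1−1/(4·16/21)=0.6719>−1
Confirm numerically:
  x=-1.012: |R|=0.76830 <1
  x=-0.775: |R|=0.68262 <1
  x=-0.756: |R|=0.67946 <1
  x=-1.776: |R|=1.62718 >1
  x=-1.682: |R|=1.47352 >1
  x=-1.478: |R|=1.18637 >1
Interval (-1.3125, 0).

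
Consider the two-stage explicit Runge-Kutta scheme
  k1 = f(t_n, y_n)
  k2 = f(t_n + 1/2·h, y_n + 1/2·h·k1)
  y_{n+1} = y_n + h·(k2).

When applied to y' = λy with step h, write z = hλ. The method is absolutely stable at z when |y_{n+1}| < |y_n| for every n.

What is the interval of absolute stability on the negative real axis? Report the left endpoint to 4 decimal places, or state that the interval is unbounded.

z∈(-2.0000,0).

On y'=λy, z=hλ:
  k1=λy_n ⇒ h·k1=z·y_n;  k2=λ(1+1/2z)y_n ⇒ h·k2=z(1+1/2z)y_n
  y_{n+1}/y_n = 1 + z(1+1/2z) = 1 + z + 1/2z²
  R(z) = 1 + z + 1/2z².

Need |R(x)|<1, x<0.
x=-0.45: |R|=0.6512
R=1: x+1/2x²=0 ⇒ x=−2=-2.0000; min R=1−1/(4·1/2)=0.5000>−1
Confirm numerically:
  x=-1.977: |R|=0.97726 <1
  x=-1.478: |R|=0.61424 <1
  x=-1.243: |R|=0.52952 <1
  x=-0.871: |R|=0.50832 <1
  x=-2.289: |R|=1.33076 >1
  x=-2.156: |R|=1.16817 >1
So |R|<1 on (-2.0000, 0).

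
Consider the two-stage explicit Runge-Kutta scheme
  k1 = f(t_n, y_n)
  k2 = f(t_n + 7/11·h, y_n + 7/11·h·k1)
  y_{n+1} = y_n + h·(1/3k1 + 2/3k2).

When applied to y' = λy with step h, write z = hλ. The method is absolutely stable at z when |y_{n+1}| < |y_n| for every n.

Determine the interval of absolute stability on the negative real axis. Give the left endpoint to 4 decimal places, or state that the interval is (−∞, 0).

z∈(-2.3571,0).

With y'=λy (z=hλ):
  k1=λy_n ⇒ h·k1=z·y_n;  k2=λ(1+7/11z)y_n ⇒ h·k2=z(1+7/11z)y_n
  y_{n+1}/y_n = 1 + 1/3z + 2/3z(1+7/11z) = 1 + z + 14/33z²
  Hence R(z) = 1 + z + 14/33z².

Find x<0 with |R(x)|<1.
x=-1.68: |R|=0.5174
R=1: x+14/33x²=0 ⇒ x=−33/14=-2.3571; min R=1−1/(4·14/33)=0.4107>−1
Confirm numerically:
  x=-1.819: |R|=0.58472 <1
  x=-1.641: |R|=0.50143 <1
  x=-1.147: |R|=0.41114 <1
  x=-2.773: |R|=1.48922 >1
  x=-2.667: |R|=1.35059 >1
  x=-2.599: |R|=1.26667 >1
So |R|<1 on (-2.3571, 0).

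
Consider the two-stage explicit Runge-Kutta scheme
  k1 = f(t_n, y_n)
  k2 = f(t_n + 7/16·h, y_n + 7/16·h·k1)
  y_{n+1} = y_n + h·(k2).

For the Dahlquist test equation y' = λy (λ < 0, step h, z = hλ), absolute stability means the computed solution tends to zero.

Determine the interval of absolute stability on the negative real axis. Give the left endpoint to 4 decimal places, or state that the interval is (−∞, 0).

z∈(-2.2857,0).

Test eqn y'=λy, z=hλ:
  k1=λy_n ⇒ h·k1=z·y_n;  k2=λ(1+7/16z)y_n ⇒ h·k2=z(1+7/16z)y_n
  y_{n+1}/y_n = 1 + z(1+7/16z) = 1 + z + 7/16z²
  R(z) = 1 + z + 7/16z².

Solve |R(x)|<1 on ℝ⁻.
x=-0.39: |R|=0.6765
R=1: x+7/16x²=0 ⇒ x=−16/7=-2.2857; min R=1−1/(4·7/16)=0.4286>−1
Confirm numerically:
  x=-1.780: |R|=0.60618 <1
  x=-1.673: |R|=0.55153 <1
  x=-1.440: |R|=0.46720 <1
  x=-2.880: |R|=1.74880 >1
  x=-2.739: |R|=1.54318 >1
  x=-2.321: |R|=1.03583 >1
So |R|<1 on (-2.2857, 0).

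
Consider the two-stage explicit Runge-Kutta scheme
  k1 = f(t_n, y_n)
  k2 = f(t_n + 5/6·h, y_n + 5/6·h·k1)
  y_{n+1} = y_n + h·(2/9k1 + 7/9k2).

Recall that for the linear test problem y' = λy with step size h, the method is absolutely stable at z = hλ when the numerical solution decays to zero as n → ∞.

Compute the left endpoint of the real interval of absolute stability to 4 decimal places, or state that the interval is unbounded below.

With y'=λy (z=hλ):
  k1=λy_n ⇒ h·k1=z·y_n;  k2=λ(1+5/6z)y_n ⇒ h·k2=z(1+5/6z)y_n
  y_{n+1}/y_n = 1 + 2/9z + 7/9z(1+5/6z) = 1 + z + 35/54z²
  R(z) = 1 + z + 35/54z².

Need |R(x)|<1, x<0.
x=-1.31: |R|=0.8023
R=1: x+35/54x²=0 ⇒ x=−54/35=-1.5429; min R=1−1/(4·35/54)=0.6143>−1
Confirm numerically:
  x=-1.176: |R|=0.72037 <1
  x=-1.112: |R|=0.68946 <1
  x=-0.899: |R|=0.62483 <1
  x=-1.972: |R|=1.54851 >1
  x=-1.574: |R|=1.03177 >1
Interval (-1.5429, 0).

z* = -1.5429.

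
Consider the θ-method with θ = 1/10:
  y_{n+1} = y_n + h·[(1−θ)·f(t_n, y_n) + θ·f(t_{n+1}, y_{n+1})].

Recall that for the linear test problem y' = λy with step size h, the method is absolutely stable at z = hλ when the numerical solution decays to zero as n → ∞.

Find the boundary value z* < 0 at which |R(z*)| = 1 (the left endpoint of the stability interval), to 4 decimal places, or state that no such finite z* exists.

z* = -2.5000.

Set f=λy, z=hλ:
  y_{n+1} = y_n + z·[9/10·y_n + 1/10·y_{n+1}] ⇒ (1 − 1/10z)y_{n+1} = (1 + 9/10z)y_n
  Hence R(z) = (1 + 9/10z)/(1 − 1/10z).

Solve |R(x)|<1 on ℝ⁻.
x=-1.52: |R|=0.3194
R=−1: 1+9/10x = −1+1/10x ⇒ -4/5x=2 ⇒ x=2/(-4/5)=-2.5000
Confirm numerically:
  x=-1.848: |R|=0.55976 <1
  x=-1.755: |R|=0.49298 <1
  x=-1.677: |R|=0.43616 <1
  x=-1.608: |R|=0.38525 <1
  x=-2.969: |R|=1.28931 >1
  x=-2.927: |R|=1.26425 >1
  x=-2.612: |R|=1.07104 >1
Stable set (-2.5000, 0).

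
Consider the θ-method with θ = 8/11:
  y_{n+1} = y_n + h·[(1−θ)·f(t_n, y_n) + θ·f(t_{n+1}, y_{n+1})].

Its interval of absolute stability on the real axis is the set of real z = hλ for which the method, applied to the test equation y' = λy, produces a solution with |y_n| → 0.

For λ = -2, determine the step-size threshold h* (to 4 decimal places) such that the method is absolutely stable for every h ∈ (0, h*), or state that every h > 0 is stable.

(−∞, 0) — no finite endpoint. Any h>0 works for λ=-2.

On y'=λy, z=hλ:
  y_{n+1} = y_n + z·[3/11·y_n + 8/11·y_{n+1}] ⇒ (1 − 8/11z)y_{n+1} = (1 + 3/11z)y_n
  so R(z) = (1 + 3/11z)/(1 − 8/11z).

Find x<0 with |R(x)|<1.
x=-0.92: |R|=0.4488
x=-2: |R|=0.1852
x=-10: |R|=0.2088
x=-100: |R|=0.3564
θ=8/11≥1/2 ⇒ |1+3/11x|<|1−8/11x| ∀x<0 ⇒ unbounded interval.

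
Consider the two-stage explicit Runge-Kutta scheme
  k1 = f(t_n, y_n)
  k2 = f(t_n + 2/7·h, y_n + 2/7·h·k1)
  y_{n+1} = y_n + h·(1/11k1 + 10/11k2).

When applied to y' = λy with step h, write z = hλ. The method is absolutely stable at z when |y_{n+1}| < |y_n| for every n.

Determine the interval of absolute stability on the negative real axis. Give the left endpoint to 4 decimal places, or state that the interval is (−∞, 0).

z∈(-3.8500,0).

On y'=λy, z=hλ:
  k1=λy_n ⇒ h·k1=z·y_n;  k2=λ(1+2/7z)y_n ⇒ h·k2=z(1+2/7z)y_n
  y_{n+1}/y_n = 1 + 1/11z + 10/11z(1+2/7z) = 1 + z + 20/77z²
  Hence R(z) = 1 + z + 20/77z².

Boundary: |R(x)|=1, x<0.
x=-1.73: |R|=0.0474
R=1: x+20/77x²=0 ⇒ x=−77/20=-3.8500; min R=1−1/(4·20/77)=0.0375>−1
Confirm numerically:
  x=-3.392: |R|=0.59648 <1
  x=-3.200: |R|=0.45974 <1
  x=-2.769: |R|=0.22252 <1
  x=-2.220: |R|=0.06010 <1
  x=-4.223: |R|=1.40914 >1
  x=-4.056: |R|=1.21702 >1
  x=-4.007: |R|=1.16340 >1
So |R|<1 on (-3.8500, 0).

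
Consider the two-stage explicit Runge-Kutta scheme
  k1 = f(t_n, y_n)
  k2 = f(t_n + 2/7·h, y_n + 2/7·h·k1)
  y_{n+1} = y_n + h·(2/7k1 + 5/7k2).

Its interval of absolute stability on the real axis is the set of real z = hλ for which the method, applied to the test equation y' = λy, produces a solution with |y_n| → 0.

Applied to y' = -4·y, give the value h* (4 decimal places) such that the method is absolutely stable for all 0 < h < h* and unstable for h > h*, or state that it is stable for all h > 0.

Set f=λy, z=hλ:
  k1=λy_n ⇒ h·k1=z·y_n;  k2=λ(1+2/7z)y_n ⇒ h·k2=z(1+2/7z)y_n
  y_{n+1}/y_n = 1 + 2/7z + 5/7z(1+2/7z) = 1 + z + 10/49z²
  ⇒ R(z) = 1 + z + 10/49z².

Find x<0 with |R(x)|<1.
x=-1.78: |R|=0.1334
R=1: x+10/49x²=0 ⇒ x=−49/10=-4.9000; min R=1−1/(4·10/49)=-0.2250>−1
Confirm numerically:
  x=-4.147: |R|=0.36272 <1
  x=-3.266: |R|=0.08911 <1
  x=-2.872: |R|=0.18866 <1
  x=-2.624: |R|=0.21882 <1
  x=-5.221: |R|=1.34203 >1
  x=-5.132: |R|=1.24298 >1
  x=-5.017: |R|=1.11979 >1
Interval (-4.9000, 0).

(-4.9000,0); λ=-4 ⇒ h* = (49/10)/4 = 1.2250.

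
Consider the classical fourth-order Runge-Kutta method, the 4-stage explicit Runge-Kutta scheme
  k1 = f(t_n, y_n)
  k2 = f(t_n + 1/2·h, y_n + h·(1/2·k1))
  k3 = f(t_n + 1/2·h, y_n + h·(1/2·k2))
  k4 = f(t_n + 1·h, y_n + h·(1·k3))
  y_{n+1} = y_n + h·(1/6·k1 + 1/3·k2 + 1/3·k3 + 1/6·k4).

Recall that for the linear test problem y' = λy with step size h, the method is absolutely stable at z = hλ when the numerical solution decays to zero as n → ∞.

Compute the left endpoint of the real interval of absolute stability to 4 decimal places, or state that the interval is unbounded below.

z* = -2.7853.

With y'=λy (z=hλ):
  order 4, 4-stage ⇒ R(z)=1+z+z^2/2+z^3/6+z^4/24
  (e.g. R(-0.9)=0.41084, |R|=0.41084)

Solve |R(x)|<1 on ℝ⁻.
x=-0.9: |R|=0.4108
|R(-1.12)|=0.3386 |R(-0.85)|=0.4306 |R(-0.69)|=0.5027
Bisect:
  x_lo=-3.6328 |R|=3.2325  x_hi=-0.1032 |R|=0.9019
  mid=-1.86803 |R|=0.29768 →hi
  mid=-2.75044 |R|=0.94871 →hi
  mid=-3.19164 |R|=1.80660 →lo
  mid=-2.97104 |R|=1.31812 →lo
  mid=-2.86074 |R|=1.11984 →lo
  mid=-2.80559 |R|=1.03103 →lo
  mid=-2.77801 |R|=0.98908 →hi
  mid=-2.79180 |R|=1.00986 →lo
  ...
  [-2.78534,-2.78512] ⇒ x*=-2.7853
Stable set (-2.7853, 0).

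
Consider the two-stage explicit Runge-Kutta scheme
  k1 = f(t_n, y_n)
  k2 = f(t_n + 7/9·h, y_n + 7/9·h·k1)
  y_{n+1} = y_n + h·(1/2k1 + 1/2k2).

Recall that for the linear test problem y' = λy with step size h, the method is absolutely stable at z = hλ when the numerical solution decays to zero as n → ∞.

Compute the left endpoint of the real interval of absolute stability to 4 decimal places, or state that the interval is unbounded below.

z* = -2.5714.

Set f=λy, z=hλ:
  k1=λy_n ⇒ h·k1=z·y_n;  k2=λ(1+7/9z)y_n ⇒ h·k2=z(1+7/9z)y_n
  y_{n+1}/y_n = 1 + 1/2z + 1/2z(1+7/9z) = 1 + z + 7/18z²
  so R(z) = 1 + z + 7/18z².

Solve |R(x)|<1 on ℝ⁻.
x=-1.4: |R|=0.3622
R=1: x+7/18x²=0 ⇒ x=−18/7=-2.5714; min R=1−1/(4·7/18)=0.3571>−1
Confirm numerically:
  x=-2.111: |R|=0.62201 <1
  x=-1.882: |R|=0.49541 <1
  x=-1.741: |R|=0.43775 <1
  x=-1.586: |R|=0.39221 <1
  x=-3.169: |R|=1.73644 >1
  x=-2.963: |R|=1.45120 >1
Interval (-2.5714, 0).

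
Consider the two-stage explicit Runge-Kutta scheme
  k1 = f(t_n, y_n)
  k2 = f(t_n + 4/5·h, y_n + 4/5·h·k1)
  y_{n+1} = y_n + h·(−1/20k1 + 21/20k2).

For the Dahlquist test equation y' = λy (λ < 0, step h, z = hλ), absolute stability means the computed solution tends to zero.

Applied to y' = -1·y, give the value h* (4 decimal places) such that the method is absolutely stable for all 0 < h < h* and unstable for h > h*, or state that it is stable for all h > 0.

On y'=λy, z=hλ:
  k1=λy_n ⇒ h·k1=z·y_n;  k2=λ(1+4/5z)y_n ⇒ h·k2=z(1+4/5z)y_n
  y_{n+1}/y_n = 1 − 1/20z + 21/20z(1+4/5z) = 1 + z + 21/25z²
  Hence R(z) = 1 + z + 21/25z².

Need |R(x)|<1, x<0.
x=-0.58: |R|=0.7026
R=1: x+21/25x²=0 ⇒ x=−25/21=-1.1905; min R=1−1/(4·21/25)=0.7024>−1
Confirm numerically:
  x=-1.112: |R|=0.92670 <1
  x=-0.802: |R|=0.73829 <1
  x=-0.558: |R|=0.70355 <1
  x=-1.693: |R|=1.71465 >1
  x=-1.227: |R|=1.03764 >1
Stable set (-1.1905, 0).

(-1.1905,0); λ=-1 ⇒ h* = (25/21)/1 = 1.1905.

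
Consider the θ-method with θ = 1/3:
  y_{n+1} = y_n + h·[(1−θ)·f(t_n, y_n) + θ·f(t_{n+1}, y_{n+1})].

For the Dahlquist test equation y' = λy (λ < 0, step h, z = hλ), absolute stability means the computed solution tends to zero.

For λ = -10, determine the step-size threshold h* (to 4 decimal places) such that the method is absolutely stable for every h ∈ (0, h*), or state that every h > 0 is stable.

With y'=λy (z=hλ):
  y_{n+1} = y_n + z·[2/3·y_n + 1/3·y_{n+1}] ⇒ (1 − 1/3z)y_{n+1} = (1 + 2/3z)y_n
  R(z) = (1 + 2/3z)/(1 − 1/3z).

Find x<0 with |R(x)|<1.
x=-1.02: |R|=0.2388
R=−1: 1+2/3x = −1+1/3x ⇒ -1/3x=2 ⇒ x=2/(-1/3)=-6.0000
Confirm numerically:
  x=-5.681: |R|=0.96325 <1
  x=-4.496: |R|=0.79936 <1
  x=-2.408: |R|=0.33580 <1
  x=-6.549: |R|=1.05749 >1
  x=-6.303: |R|=1.03257 >1
  x=-6.058: |R|=1.00640 >1
Stable set (-6.0000, 0).

(-6.0000,0); λ=-10 ⇒ h* = (6)/10 = 0.6000.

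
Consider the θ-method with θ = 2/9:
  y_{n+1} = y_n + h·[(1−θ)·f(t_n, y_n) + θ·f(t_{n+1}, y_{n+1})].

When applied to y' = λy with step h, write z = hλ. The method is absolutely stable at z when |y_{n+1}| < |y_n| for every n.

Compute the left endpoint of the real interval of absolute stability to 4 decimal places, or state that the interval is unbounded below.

z* = -3.6000.

Test eqn y'=λy, z=hλ:
  y_{n+1} = y_n + z·[7/9·y_n + 2/9·y_{n+1}] ⇒ (1 − 2/9z)y_{n+1} = (1 + 7/9z)y_n
  so R(z) = (1 + 7/9z)/(1 − 2/9z).

Find x<0 with |R(x)|<1.
x=-0.72: |R|=0.3793
R=−1: 1+7/9x = −1+2/9x ⇒ -5/9x=2 ⇒ x=2/(-5/9)=-3.6000
Confirm numerically:
  x=-2.843: |R|=0.74227 <1
  x=-2.584: |R|=0.64145 <1
  x=-2.137: |R|=0.44892 <1
  x=-4.168: |R|=1.16382 >1
  x=-4.142: |R|=1.15679 >1
Stable set (-3.6000, 0).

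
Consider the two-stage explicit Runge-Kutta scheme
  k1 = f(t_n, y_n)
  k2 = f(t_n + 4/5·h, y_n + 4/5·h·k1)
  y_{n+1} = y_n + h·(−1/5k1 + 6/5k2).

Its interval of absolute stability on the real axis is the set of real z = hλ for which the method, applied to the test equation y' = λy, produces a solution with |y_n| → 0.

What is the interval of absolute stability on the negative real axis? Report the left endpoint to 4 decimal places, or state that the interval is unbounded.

With y'=λy (z=hλ):
  k1=λy_n ⇒ h·k1=z·y_n;  k2=λ(1+4/5z)y_n ⇒ h·k2=z(1+4/5z)y_n
  y_{n+1}/y_n = 1 − 1/5z + 6/5z(1+4/5z) = 1 + z + 24/25z²
  so R(z) = 1 + z + 24/25z².

Find x<0 with |R(x)|<1.
x=-0.38: |R|=0.7586
R=1: x+24/25x²=0 ⇒ x=−25/24=-1.0417; min R=1−1/(4·24/25)=0.7396>−1
Confirm numerically:
  x=-0.969: |R|=0.93240 <1
  x=-0.885: |R|=0.86690 <1
  x=-0.830: |R|=0.83134 <1
  x=-0.524: |R|=0.73959 <1
  x=-1.446: |R|=1.56128 >1
  x=-1.108: |R|=1.07056 >1
Stable set (-1.0417, 0).

z∈(-1.0417,0).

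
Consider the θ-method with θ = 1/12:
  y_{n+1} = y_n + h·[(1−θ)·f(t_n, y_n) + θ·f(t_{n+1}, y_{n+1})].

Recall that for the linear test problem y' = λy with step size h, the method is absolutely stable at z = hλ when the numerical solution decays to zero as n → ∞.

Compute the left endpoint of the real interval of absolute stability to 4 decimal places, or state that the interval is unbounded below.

With y'=λy (z=hλ):
  y_{n+1} = y_n + z·[11/12·y_n + 1/12·y_{n+1}] ⇒ (1 − 1/12z)y_{n+1} = (1 + 11/12z)y_n
  so R(z) = (1 + 11/12z)/(1 − 1/12z).

Solve |R(x)|<1 on ℝ⁻.
x=-0.83: |R|=0.2237
R=−1: 1+11/12x = −1+1/12x ⇒ -5/6x=2 ⇒ x=2/(-5/6)=-2.4000
Confirm numerically:
  x=-1.356: |R|=0.21833 <1
  x=-1.078: |R|=0.01086 <1
  x=-0.977: |R|=0.09656 <1
  x=-2.894: |R|=1.33168 >1
  x=-2.803: |R|=1.27224 >1
  x=-2.727: |R|=1.22204 >1
Interval (-2.4000, 0).

z* = -2.4000.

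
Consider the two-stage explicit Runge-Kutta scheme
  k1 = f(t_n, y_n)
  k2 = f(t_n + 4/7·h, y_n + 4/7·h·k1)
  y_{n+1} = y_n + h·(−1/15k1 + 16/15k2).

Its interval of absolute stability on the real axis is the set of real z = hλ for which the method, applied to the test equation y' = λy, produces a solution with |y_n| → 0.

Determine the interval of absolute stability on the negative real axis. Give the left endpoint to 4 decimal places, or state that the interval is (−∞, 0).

z∈(-1.6406,0).

Test eqn y'=λy, z=hλ:
  k1=λy_n ⇒ h·k1=z·y_n;  k2=λ(1+4/7z)y_n ⇒ h·k2=z(1+4/7z)y_n
  y_{n+1}/y_n = 1 − 1/15z + 16/15z(1+4/7z) = 1 + z + 64/105z²
  R(z) = 1 + z + 64/105z².

Need |R(x)|<1, x<0.
x=-0.85: |R|=0.5904
R=1: x+64/105x²=0 ⇒ x=−105/64=-1.6406; min R=1−1/(4·64/105)=0.5898>−1
Confirm numerically:
  x=-1.585: |R|=0.94626 <1
  x=-1.222: |R|=0.68819 <1
  x=-1.045: |R|=0.62062 <1
  x=-0.957: |R|=0.60123 <1
  x=-2.162: |R|=1.68706 >1
  x=-1.864: |R|=1.25379 >1
Interval (-1.6406, 0).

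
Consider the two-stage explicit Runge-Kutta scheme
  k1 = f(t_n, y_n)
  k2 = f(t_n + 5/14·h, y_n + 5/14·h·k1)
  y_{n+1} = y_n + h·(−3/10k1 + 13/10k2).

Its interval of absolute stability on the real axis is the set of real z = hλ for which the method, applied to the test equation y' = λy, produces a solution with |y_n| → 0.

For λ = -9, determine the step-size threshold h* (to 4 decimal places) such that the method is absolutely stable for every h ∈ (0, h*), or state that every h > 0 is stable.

(-2.1538,0); λ=-9 ⇒ h* = (28/13)/9 = 0.2393.

Set f=λy, z=hλ:
  k1=λy_n ⇒ h·k1=z·y_n;  k2=λ(1+5/14z)y_n ⇒ h·k2=z(1+5/14z)y_n
  y_{n+1}/y_n = 1 − 3/10z + 13/10z(1+5/14z) = 1 + z + 13/28z²
  so R(z) = 1 + z + 13/28z².

Find x<0 with |R(x)|<1.
x=-1.69: |R|=0.6360
R=1: x+13/28x²=0 ⇒ x=−28/13=-2.1538; min R=1−1/(4·13/28)=0.4615>−1
Confirm numerically:
  x=-2.034: |R|=0.88682 <1
  x=-1.953: |R|=0.81788 <1
  x=-1.759: |R|=0.67754 <1
  x=-1.548: |R|=0.56457 <1
  x=-2.370: |R|=1.23785 >1
  x=-2.348: |R|=1.21166 >1
  x=-2.222: |R|=1.07031 >1
Stable set (-2.1538, 0).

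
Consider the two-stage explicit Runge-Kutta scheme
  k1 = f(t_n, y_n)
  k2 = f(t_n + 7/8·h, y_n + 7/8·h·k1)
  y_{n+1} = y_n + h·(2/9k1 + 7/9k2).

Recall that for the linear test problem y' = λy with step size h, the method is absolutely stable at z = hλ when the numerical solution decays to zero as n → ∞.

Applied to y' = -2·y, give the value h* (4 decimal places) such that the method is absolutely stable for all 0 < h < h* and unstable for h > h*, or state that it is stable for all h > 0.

(-1.4694,0); λ=-2 ⇒ h* = (72/49)/2 = 0.7347.

On y'=λy, z=hλ:
  k1=λy_n ⇒ h·k1=z·y_n;  k2=λ(1+7/8z)y_n ⇒ h·k2=z(1+7/8z)y_n
  y_{n+1}/y_n = 1 + 2/9z + 7/9z(1+7/8z) = 1 + z + 49/72z²
  so R(z) = 1 + z + 49/72z².

Need |R(x)|<1, x<0.
x=-1.06: |R|=0.7047
R=1: x+49/72x²=0 ⇒ x=−72/49=-1.4694; min R=1−1/(4·49/72)=0.6327>−1
Confirm numerically:
  x=-1.153: |R|=0.75174 <1
  x=-1.066: |R|=0.70735 <1
  x=-0.853: |R|=0.64218 <1
  x=-0.771: |R|=0.63355 <1
  x=-1.813: |R|=1.42397 >1
  x=-1.760: |R|=1.34809 >1
  x=-1.625: |R|=1.17209 >1
Interval (-1.4694, 0).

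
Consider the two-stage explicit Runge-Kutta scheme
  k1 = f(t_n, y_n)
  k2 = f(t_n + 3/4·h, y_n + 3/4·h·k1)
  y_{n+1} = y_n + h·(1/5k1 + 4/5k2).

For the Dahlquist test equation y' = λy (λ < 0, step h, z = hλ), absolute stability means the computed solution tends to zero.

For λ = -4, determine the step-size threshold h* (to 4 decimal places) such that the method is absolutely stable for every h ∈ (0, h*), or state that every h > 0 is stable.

(-1.6667,0); λ=-4 ⇒ h* = (5/3)/4 = 0.4167.

With y'=λy (z=hλ):
  k1=λy_n ⇒ h·k1=z·y_n;  k2=λ(1+3/4z)y_n ⇒ h·k2=z(1+3/4z)y_n
  y_{n+1}/y_n = 1 + 1/5z + 4/5z(1+3/4z) = 1 + z + 3/5z²
  ⇒ R(z) = 1 + z + 3/5z².

Need |R(x)|<1, x<0.
x=-0.74: |R|=0.5886
R=1: x+3/5x²=0 ⇒ x=−5/3=-1.6667; min R=1−1/(4·3/5)=0.5833>−1
Confirm numerically:
  x=-1.335: |R|=0.73433 <1
  x=-1.090: |R|=0.62286 <1
  x=-0.669: |R|=0.59954 <1
  x=-2.263: |R|=1.80970 >1
  x=-1.919: |R|=1.29054 >1
Stable set (-1.6667, 0).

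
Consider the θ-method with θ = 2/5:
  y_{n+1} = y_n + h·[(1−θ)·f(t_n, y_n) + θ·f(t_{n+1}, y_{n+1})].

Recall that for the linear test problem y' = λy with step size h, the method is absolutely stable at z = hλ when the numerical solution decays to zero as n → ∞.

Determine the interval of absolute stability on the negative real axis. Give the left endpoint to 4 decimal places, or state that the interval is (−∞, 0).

z∈(-10.0000,0).

With y'=λy (z=hλ):
  y_{n+1} = y_n + z·[3/5·y_n + 2/5·y_{n+1}] ⇒ (1 − 2/5z)y_{n+1} = (1 + 3/5z)y_n
  Hence R(z) = (1 + 3/5z)/(1 − 2/5z).

Boundary: |R(x)|=1, x<0.
x=-1.45: |R|=0.0823
R=−1: 1+3/5x = −1+2/5x ⇒ -1/5x=2 ⇒ x=2/(-1/5)=-10.0000
Confirm numerically:
  x=-6.610: |R|=0.81394 <1
  x=-5.182: |R|=0.68641 <1
  x=-4.788: |R|=0.64243 <1
  x=-10.545: |R|=1.02089 >1
  x=-10.461: |R|=1.01778 >1
  x=-10.136: |R|=1.00538 >1
So |R|<1 on (-10.0000, 0).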